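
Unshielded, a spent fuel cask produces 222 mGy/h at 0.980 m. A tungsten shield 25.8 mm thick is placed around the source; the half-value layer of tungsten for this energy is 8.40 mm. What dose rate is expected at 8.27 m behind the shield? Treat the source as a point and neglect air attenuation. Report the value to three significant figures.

0.371 mGy/h

Distance alone: (0.980/8.27)² = 0.01404, so 222 × 0.01404 = 3.117 mGy/h.
Shield: 25.8/8.40 = 3.071 half-value layers → attenuation 2^(−3.071) = 0.1190.
Combined: 3.117 × 0.1190 = 0.3709 mGy/h.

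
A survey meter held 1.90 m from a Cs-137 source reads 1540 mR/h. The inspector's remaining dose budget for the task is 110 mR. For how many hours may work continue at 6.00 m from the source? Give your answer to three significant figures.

By the inverse-square law, rate at 6.00 m:
1540 × (1.90/6.00)² = 1540 × 0.1003 = 154.5 mR/h.
Stay time = 110 mR ÷ 154.5 mR/h = 0.7120 h.

0.712 h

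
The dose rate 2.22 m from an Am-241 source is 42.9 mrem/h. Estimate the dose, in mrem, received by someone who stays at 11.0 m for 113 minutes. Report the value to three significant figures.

3.29 mrem

Since intensity falls as 1/r², rate at 11.0 m:
42.9 × (2.22/11.0)² = 42.9 × 0.04073 = 1.747 mrem/h.
Dose = rate × time = 1.747 mrem/h × 1.883 h = 3.290 mrem.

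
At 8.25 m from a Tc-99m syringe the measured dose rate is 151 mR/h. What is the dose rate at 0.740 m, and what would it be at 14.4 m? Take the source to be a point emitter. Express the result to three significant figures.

18800 mR/h; 49.6 mR/h

Since intensity falls as 1/r²,
At 0.740 m: (8.25/0.740)² = 124.3, so 151 × 124.3 = 18770 mR/h
At 14.4 m: (0.740/14.4)² = 0.002641, so 18770 × 0.002641 = 49.57 mR/h.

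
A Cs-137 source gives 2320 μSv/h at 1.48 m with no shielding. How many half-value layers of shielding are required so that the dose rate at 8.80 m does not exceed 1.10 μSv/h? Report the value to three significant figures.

5.90 half-value layers

At 8.80 m, distance alone gives (1.48/8.80)² = 0.02829, so 2320 × 0.02829 = 65.63 μSv/h.
Further attenuation needed: 65.63/1.10 = 59.66.
n = log₂(59.66) = 5.899 half-value layers.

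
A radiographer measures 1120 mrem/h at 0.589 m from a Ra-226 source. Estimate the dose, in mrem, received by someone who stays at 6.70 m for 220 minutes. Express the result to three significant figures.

31.7 mrem

Applying the 1/r² law, rate at 6.70 m:
1120 × (0.589/6.70)² = 1120 × 0.007728 = 8.655 mrem/h.
Dose = rate × time = 8.655 mrem/h × 3.667 h = 31.74 mrem.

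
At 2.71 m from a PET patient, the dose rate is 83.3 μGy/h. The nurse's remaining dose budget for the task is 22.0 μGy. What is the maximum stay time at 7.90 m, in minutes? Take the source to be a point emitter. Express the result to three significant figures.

135 min

Since intensity falls as 1/r², rate at 7.90 m:
83.3 × (2.71/7.90)² = 83.3 × 0.1177 = 9.804 μGy/h.
Stay time = 22.0 μGy ÷ 9.804 μGy/h = 2.244 h = 134.6 min.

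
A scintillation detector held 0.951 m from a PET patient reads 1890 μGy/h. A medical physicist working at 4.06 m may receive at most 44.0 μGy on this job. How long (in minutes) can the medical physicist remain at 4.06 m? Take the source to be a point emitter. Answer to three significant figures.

By the inverse-square law, rate at 4.06 m:
(0.951/4.06)² = 0.05487, so 1890 × 0.05487 = 103.7 μGy/h.
Stay time = 44.0 μGy ÷ 103.7 μGy/h = 0.4243 h = 25.46 min.

25.5 min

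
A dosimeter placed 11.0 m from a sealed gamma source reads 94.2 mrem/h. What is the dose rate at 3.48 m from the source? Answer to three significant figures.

941 mrem/h

Applying the 1/r² law, scaling from 11.0 m to 3.48 m:
94.2 × (11.0/3.48)² = 94.2 × 9.991 = 941.2 mrem/h.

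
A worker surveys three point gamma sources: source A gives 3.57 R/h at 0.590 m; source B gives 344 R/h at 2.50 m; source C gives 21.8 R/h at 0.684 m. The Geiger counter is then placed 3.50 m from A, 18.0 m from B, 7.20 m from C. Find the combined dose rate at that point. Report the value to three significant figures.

By superposition, sum each source's inverse-square contribution:
A: 3.57 × (0.590/3.50)² = 0.1014 R/h
B: 344 × (2.50/18.0)² = 6.636 R/h
C: 21.8 × (0.684/7.20)² = 0.1967 R/h
Total = 0.1014 + 6.636 + 0.1967 = 6.934 R/h.

6.93 R/h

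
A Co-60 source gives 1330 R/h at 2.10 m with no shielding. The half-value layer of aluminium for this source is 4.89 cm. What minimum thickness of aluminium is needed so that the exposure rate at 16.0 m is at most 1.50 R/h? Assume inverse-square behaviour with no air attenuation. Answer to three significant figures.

19.2 cm

At 16.0 m, distance alone gives (2.10/16.0)² = 0.01723, so 1330 × 0.01723 = 22.92 R/h.
Further attenuation needed: 22.92/1.50 = 15.28.
n = log₂(15.28) = 3.934 half-value layers.
Thickness = 3.934 × 4.89 cm = 19.24 cm.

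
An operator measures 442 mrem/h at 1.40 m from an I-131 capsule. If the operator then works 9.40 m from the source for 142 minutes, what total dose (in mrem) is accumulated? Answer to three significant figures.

Intensity scales as (d₁/d₂)², so rate at 9.40 m:
(1.40/9.40)² = 0.02218, so 442 × 0.02218 = 9.804 mrem/h.
Dose = rate × time = 9.804 mrem/h × 2.367 h = 23.21 mrem.

23.2 mrem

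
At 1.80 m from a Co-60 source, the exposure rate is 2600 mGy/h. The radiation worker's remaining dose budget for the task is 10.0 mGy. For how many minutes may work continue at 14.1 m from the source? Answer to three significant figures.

14.2 min

Since intensity falls as 1/r², rate at 14.1 m:
(1.80/14.1)² = 0.01630, so 2600 × 0.01630 = 42.38 mGy/h.
Stay time = 10.0 mGy ÷ 42.38 mGy/h = 0.2360 h = 14.16 min.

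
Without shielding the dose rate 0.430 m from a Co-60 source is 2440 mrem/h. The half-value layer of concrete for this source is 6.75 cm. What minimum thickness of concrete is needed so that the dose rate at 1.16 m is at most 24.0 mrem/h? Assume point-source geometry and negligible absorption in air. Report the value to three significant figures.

25.7 cm

At 1.16 m, distance alone gives (0.430/1.16)² = 0.1374, so 2440 × 0.1374 = 335.3 mrem/h.
Further attenuation needed: 335.3/24.0 = 13.97.
n = log₂(13.97) = 3.804 half-value layers.
Thickness = 3.804 × 6.75 cm = 25.68 cm.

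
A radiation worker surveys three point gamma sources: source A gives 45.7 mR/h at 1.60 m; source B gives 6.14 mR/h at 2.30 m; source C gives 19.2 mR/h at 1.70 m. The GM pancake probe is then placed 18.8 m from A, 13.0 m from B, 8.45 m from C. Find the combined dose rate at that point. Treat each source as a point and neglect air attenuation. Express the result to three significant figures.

1.30 mR/h

Each source contributes Iᵢ·(dᵢ/rᵢ)²; contributions add.
A: 45.7 × (1.60/18.8)² = 0.3310 mR/h
B: 6.14 × (2.30/13.0)² = 0.1922 mR/h
C: 19.2 × (1.70/8.45)² = 0.7771 mR/h
Total = 0.3310 + 0.1922 + 0.7771 = 1.300 mR/h.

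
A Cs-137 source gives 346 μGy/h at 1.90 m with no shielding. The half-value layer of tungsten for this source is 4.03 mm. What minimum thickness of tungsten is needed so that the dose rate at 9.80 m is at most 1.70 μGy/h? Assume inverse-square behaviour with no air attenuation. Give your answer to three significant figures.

11.8 mm

At 9.80 m, distance alone gives 346 × (1.90/9.80)² = 346 × 0.03759 = 13.01 μGy/h.
Further attenuation needed: 13.01/1.70 = 7.653.
n = log₂(7.653) = 2.936 half-value layers.
Thickness = 2.936 × 4.03 mm = 11.83 mm.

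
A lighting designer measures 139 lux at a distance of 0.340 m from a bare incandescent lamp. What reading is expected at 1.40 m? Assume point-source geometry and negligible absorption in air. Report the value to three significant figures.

Applying the 1/r² law, the rate at 1.40 m is
139 × (0.340/1.40)² = 139 × 0.05898 = 8.198 lux.

8.20 lux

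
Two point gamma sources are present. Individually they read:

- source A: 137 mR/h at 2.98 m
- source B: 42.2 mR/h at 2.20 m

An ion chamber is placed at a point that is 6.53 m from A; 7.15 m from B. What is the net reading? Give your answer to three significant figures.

By superposition, sum each source's inverse-square contribution:
A: 137 × (2.98/6.53)² = 28.53 mR/h
B: 42.2 × (2.20/7.15)² = 3.995 mR/h
Total = 28.53 + 3.995 = 32.52 mR/h.

32.5 mR/h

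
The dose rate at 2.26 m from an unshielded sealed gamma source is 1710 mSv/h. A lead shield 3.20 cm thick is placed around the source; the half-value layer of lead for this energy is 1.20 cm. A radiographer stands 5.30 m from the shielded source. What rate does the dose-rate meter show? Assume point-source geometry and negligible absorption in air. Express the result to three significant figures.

Distance alone: 1710 × (2.26/5.30)² = 1710 × 0.1818 = 310.9 mSv/h.
Shield: 3.20/1.20 = 2.667 half-value layers → attenuation 2^(−2.667) = 0.1575.
Combined: 310.9 × 0.1575 = 48.97 mSv/h.

49.0 mSv/h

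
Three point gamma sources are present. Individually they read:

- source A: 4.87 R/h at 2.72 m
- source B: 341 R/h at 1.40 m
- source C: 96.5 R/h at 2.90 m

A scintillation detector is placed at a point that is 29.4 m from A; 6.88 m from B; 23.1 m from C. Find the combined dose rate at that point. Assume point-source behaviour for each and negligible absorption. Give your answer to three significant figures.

Each source contributes Iᵢ·(dᵢ/rᵢ)²; contributions add.
A: 4.87 × (2.72/29.4)² = 0.04168 R/h
B: 341 × (1.40/6.88)² = 14.12 R/h
C: 96.5 × (2.90/23.1)² = 1.521 R/h
Total = 0.04168 + 14.12 + 1.521 = 15.68 R/h.

15.7 R/h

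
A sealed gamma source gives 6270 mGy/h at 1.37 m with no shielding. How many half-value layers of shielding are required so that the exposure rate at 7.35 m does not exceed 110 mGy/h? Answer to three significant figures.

0.986 half-value layers

At 7.35 m, distance alone gives (1.37/7.35)² = 0.03474, so 6270 × 0.03474 = 217.8 mGy/h.
Further attenuation needed: 217.8/110 = 1.980.
n = log₂(1.980) = 0.9855 half-value layers.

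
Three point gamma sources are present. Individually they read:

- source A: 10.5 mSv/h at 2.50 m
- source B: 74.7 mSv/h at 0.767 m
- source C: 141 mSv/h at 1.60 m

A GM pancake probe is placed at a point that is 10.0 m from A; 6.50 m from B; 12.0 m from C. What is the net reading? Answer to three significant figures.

By superposition, sum each source's inverse-square contribution:
A: 10.5 × (2.50/10.0)² = 0.6562 mSv/h
B: 74.7 × (0.767/6.50)² = 1.040 mSv/h
C: 141 × (1.60/12.0)² = 2.507 mSv/h
Total = 0.6562 + 1.040 + 2.507 = 4.203 mSv/h.

4.20 mSv/h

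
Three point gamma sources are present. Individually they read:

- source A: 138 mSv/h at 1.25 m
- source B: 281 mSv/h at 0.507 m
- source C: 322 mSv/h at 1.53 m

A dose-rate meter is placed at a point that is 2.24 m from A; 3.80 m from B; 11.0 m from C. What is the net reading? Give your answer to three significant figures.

Each source contributes Iᵢ·(dᵢ/rᵢ)²; contributions add.
A: 138 × (1.25/2.24)² = 42.97 mSv/h
B: 281 × (0.507/3.80)² = 5.002 mSv/h
C: 322 × (1.53/11.0)² = 6.230 mSv/h
Total = 42.97 + 5.002 + 6.230 = 54.20 mSv/h.

54.2 mSv/h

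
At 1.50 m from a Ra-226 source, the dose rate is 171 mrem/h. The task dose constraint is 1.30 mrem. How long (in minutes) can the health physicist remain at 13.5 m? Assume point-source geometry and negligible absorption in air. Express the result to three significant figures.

Since intensity falls as 1/r², rate at 13.5 m:
171 × (1.50/13.5)² = 171 × 0.01235 = 2.112 mrem/h.
Stay time = 1.30 mrem ÷ 2.112 mrem/h = 0.6155 h = 36.93 min.

36.9 min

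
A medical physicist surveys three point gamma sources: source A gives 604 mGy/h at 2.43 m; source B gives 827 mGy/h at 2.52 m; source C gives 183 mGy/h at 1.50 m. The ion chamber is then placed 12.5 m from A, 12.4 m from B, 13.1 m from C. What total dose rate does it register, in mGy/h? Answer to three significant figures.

59.4 mGy/h

By superposition, sum each source's inverse-square contribution:
A: 604 × (2.43/12.5)² = 22.83 mGy/h
B: 827 × (2.52/12.4)² = 34.16 mGy/h
C: 183 × (1.50/13.1)² = 2.399 mGy/h
Total = 22.83 + 34.16 + 2.399 = 59.39 mGy/h.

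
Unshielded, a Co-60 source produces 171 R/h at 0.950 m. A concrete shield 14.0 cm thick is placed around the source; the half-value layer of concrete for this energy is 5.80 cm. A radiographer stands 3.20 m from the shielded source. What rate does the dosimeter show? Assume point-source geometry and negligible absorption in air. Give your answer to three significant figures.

2.83 R/h

Distance alone: (0.950/3.20)² = 0.08813, so 171 × 0.08813 = 15.07 R/h.
Shield: 14.0/5.80 = 2.414 half-value layers → attenuation 2^(−2.414) = 0.1876.
Combined: 15.07 × 0.1876 = 2.827 R/h.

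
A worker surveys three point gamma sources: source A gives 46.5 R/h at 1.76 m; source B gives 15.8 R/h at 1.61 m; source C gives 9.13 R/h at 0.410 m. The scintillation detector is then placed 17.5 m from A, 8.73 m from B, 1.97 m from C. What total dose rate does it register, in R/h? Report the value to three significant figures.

By superposition, sum each source's inverse-square contribution:
A: 46.5 × (1.76/17.5)² = 0.4703 R/h
B: 15.8 × (1.61/8.73)² = 0.5374 R/h
C: 9.13 × (0.410/1.97)² = 0.3955 R/h
Total = 0.4703 + 0.5374 + 0.3955 = 1.403 R/h.

1.40 R/h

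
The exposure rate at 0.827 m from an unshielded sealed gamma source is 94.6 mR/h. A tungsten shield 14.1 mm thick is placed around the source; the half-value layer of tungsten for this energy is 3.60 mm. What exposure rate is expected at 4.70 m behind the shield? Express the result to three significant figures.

Distance alone: (0.827/4.70)² = 0.03096, so 94.6 × 0.03096 = 2.929 mR/h.
Shield: 14.1/3.60 = 3.917 half-value layers → attenuation 2^(−3.917) = 0.06620.
Combined: 2.929 × 0.06620 = 0.1939 mR/h.

0.194 mR/h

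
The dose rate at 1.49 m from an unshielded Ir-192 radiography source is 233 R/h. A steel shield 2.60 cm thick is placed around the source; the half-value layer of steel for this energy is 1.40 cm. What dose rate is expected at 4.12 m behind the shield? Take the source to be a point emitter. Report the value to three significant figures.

8.41 R/h

Distance alone: (1.49/4.12)² = 0.1308, so 233 × 0.1308 = 30.48 R/h.
Shield: 2.60/1.40 = 1.857 half-value layers → attenuation 2^(−1.857) = 0.2760.
Combined: 30.48 × 0.2760 = 8.412 R/h.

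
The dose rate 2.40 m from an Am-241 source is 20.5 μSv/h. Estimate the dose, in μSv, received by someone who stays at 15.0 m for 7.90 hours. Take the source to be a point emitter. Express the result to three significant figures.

Using I₁d₁² = I₂d₂², rate at 15.0 m:
20.5 × (2.40/15.0)² = 20.5 × 0.02560 = 0.5248 μSv/h.
Dose = rate × time = 0.5248 μSv/h × 7.900 h = 4.146 μSv.

4.15 μSv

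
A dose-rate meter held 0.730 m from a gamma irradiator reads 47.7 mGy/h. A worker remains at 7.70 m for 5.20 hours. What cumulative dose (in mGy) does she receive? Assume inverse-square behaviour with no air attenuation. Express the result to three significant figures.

2.23 mGy

Intensity scales as (d₁/d₂)², so rate at 7.70 m:
(0.730/7.70)² = 0.008988, so 47.7 × 0.008988 = 0.4287 mGy/h.
Dose = rate × time = 0.4287 mGy/h × 5.200 h = 2.229 mGy.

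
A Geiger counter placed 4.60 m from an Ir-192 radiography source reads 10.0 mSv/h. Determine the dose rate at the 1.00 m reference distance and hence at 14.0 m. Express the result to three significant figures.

212 mSv/h; 1.08 mSv/h

Applying the 1/r² law,
At 1.00 m: (4.60/1.00)² = 21.16, so 10.0 × 21.16 = 211.6 mSv/h
At 14.0 m: 211.6 × (1.00/14.0)² = 211.6 × 0.005102 = 1.080 mSv/h.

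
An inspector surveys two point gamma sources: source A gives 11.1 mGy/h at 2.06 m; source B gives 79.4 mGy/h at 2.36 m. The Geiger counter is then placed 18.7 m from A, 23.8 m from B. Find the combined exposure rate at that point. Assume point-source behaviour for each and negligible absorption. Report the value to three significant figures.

0.915 mGy/h

By superposition, sum each source's inverse-square contribution:
A: 11.1 × (2.06/18.7)² = 0.1347 mGy/h
B: 79.4 × (2.36/23.8)² = 0.7807 mGy/h
Total = 0.1347 + 0.7807 = 0.9154 mGy/h.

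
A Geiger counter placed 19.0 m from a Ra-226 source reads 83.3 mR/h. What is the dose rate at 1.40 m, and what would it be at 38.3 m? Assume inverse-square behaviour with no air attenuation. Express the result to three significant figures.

By the inverse-square law,
At 1.40 m: (19.0/1.40)² = 184.2, so 83.3 × 184.2 = 15340 mR/h
At 38.3 m: 15340 × (1.40/38.3)² = 15340 × 0.001336 = 20.49 mR/h.

15300 mR/h; 20.5 mR/h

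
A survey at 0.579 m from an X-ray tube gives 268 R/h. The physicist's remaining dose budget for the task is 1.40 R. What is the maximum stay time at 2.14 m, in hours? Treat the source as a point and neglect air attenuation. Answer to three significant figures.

By the inverse-square law, rate at 2.14 m:
268 × (0.579/2.14)² = 268 × 0.07320 = 19.62 R/h.
Stay time = 1.40 R ÷ 19.62 R/h = 0.07136 h.

0.0714 h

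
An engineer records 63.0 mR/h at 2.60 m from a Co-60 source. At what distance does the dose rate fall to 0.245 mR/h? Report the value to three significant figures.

Applying the 1/r² law, d₂ = d₁·√(I₁/I₂).
I₁/I₂ = 63.0/0.245 = 257.1, so d₂ = 2.60 × √257.1 = 41.69 m.

41.7 m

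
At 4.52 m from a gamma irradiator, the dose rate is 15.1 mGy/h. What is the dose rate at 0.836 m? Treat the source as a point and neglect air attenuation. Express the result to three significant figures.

By the inverse-square law, the rate at 0.836 m is
15.1 × (4.52/0.836)² = 15.1 × 29.23 = 441.4 mGy/h.

441 mGy/h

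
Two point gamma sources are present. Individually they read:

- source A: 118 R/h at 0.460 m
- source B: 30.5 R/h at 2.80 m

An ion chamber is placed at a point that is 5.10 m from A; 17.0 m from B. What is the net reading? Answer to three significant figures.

1.79 R/h

Each source contributes Iᵢ·(dᵢ/rᵢ)²; contributions add.
A: 118 × (0.460/5.10)² = 0.9600 R/h
B: 30.5 × (2.80/17.0)² = 0.8274 R/h
Total = 0.9600 + 0.8274 = 1.787 R/h.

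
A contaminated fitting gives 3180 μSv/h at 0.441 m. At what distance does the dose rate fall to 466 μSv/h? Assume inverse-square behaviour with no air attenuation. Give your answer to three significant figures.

1.15 m

Since intensity falls as 1/r², d₂ = d₁·√(I₁/I₂).
I₁/I₂ = 3180/466 = 6.824, so d₂ = 0.441 × √6.824 = 1.152 m.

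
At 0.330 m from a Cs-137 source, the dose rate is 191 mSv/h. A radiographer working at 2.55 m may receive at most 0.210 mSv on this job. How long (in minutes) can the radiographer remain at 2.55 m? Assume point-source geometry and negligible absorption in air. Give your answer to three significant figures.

Since intensity falls as 1/r², rate at 2.55 m:
191 × (0.330/2.55)² = 191 × 0.01675 = 3.199 mSv/h.
Stay time = 0.210 mSv ÷ 3.199 mSv/h = 0.06565 h = 3.939 min.

3.94 min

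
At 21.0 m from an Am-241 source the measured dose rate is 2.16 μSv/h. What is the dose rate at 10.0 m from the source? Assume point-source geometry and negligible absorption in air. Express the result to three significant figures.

Since intensity falls as 1/r², scaling from 21.0 m to 10.0 m:
(21.0/10.0)² = 4.410, so 2.16 × 4.410 = 9.526 μSv/h.

9.53 μSv/h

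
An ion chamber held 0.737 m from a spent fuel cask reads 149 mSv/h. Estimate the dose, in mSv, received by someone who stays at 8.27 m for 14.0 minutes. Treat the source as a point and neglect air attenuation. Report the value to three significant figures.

Using I₁d₁² = I₂d₂², rate at 8.27 m:
149 × (0.737/8.27)² = 149 × 0.007942 = 1.183 mSv/h.
Dose = rate × time = 1.183 mSv/h × 0.2333 h = 0.2760 mSv.

0.276 mSv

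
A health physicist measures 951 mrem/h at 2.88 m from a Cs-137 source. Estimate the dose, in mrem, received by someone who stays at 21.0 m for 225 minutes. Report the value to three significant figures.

67.1 mrem

Applying the 1/r² law, rate at 21.0 m:
(2.88/21.0)² = 0.01881, so 951 × 0.01881 = 17.89 mrem/h.
Dose = rate × time = 17.89 mrem/h × 3.750 h = 67.09 mrem.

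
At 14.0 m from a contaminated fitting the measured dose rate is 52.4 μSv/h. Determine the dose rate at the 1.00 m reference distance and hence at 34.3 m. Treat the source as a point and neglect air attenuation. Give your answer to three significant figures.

Intensity scales as (d₁/d₂)², so
At 1.00 m: 52.4 × (14.0/1.00)² = 52.4 × 196.0 = 10270 μSv/h
At 34.3 m: (1.00/34.3)² = 0.0008500, so 10270 × 0.0008500 = 8.729 μSv/h.

10300 μSv/h; 8.73 μSv/h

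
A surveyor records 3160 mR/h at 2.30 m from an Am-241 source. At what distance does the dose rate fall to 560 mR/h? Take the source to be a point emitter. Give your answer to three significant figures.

Applying the 1/r² law, d₂ = d₁·√(I₁/I₂).
I₁/I₂ = 3160/560 = 5.643, so d₂ = 2.30 × √5.643 = 5.464 m.

5.46 m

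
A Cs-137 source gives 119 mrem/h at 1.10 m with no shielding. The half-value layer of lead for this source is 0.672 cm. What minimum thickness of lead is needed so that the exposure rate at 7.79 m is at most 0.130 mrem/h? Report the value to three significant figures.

At 7.79 m, distance alone gives (1.10/7.79)² = 0.01994, so 119 × 0.01994 = 2.373 mrem/h.
Further attenuation needed: 2.373/0.130 = 18.25.
n = log₂(18.25) = 4.190 half-value layers.
Thickness = 4.190 × 0.672 cm = 2.816 cm.

2.82 cm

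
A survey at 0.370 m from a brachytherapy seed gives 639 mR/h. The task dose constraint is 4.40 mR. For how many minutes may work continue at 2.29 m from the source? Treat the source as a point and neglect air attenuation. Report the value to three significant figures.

Applying the 1/r² law, rate at 2.29 m:
639 × (0.370/2.29)² = 639 × 0.02611 = 16.68 mR/h.
Stay time = 4.40 mR ÷ 16.68 mR/h = 0.2638 h = 15.83 min.

15.8 min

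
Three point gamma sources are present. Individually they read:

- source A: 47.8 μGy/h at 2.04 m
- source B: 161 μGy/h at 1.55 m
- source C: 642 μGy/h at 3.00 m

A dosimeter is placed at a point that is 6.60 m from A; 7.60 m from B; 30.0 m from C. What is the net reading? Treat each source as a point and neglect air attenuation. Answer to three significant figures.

By superposition, sum each source's inverse-square contribution:
A: 47.8 × (2.04/6.60)² = 4.567 μGy/h
B: 161 × (1.55/7.60)² = 6.697 μGy/h
C: 642 × (3.00/30.0)² = 6.420 μGy/h
Total = 4.567 + 6.697 + 6.420 = 17.68 μGy/h.

17.7 μGy/h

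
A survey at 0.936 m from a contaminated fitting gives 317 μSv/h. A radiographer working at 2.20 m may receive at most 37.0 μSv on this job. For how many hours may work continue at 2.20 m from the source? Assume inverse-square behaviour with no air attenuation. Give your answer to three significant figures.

Intensity scales as (d₁/d₂)², so rate at 2.20 m:
(0.936/2.20)² = 0.1810, so 317 × 0.1810 = 57.38 μSv/h.
Stay time = 37.0 μSv ÷ 57.38 μSv/h = 0.6448 h.

0.645 h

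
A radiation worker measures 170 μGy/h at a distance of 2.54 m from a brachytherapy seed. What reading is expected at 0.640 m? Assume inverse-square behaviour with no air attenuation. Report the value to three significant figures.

Applying the 1/r² law, the rate at 0.640 m is
170 × (2.54/0.640)² = 170 × 15.75 = 2678 μGy/h.

2680 μGy/h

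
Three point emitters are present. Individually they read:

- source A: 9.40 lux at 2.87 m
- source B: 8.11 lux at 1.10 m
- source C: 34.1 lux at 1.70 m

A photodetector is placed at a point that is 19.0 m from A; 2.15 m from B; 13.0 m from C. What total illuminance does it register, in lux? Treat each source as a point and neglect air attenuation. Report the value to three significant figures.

By superposition, sum each source's inverse-square contribution:
A: 9.40 × (2.87/19.0)² = 0.2145 lux
B: 8.11 × (1.10/2.15)² = 2.123 lux
C: 34.1 × (1.70/13.0)² = 0.5831 lux
Total = 0.2145 + 2.123 + 0.5831 = 2.921 lux.

2.92 lux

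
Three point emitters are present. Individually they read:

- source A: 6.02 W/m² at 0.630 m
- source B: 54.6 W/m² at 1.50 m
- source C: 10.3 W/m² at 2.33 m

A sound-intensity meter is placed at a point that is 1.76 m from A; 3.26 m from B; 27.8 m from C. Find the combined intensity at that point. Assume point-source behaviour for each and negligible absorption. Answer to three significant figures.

Each source contributes Iᵢ·(dᵢ/rᵢ)²; contributions add.
A: 6.02 × (0.630/1.76)² = 0.7714 W/m²
B: 54.6 × (1.50/3.26)² = 11.56 W/m²
C: 10.3 × (2.33/27.8)² = 0.07235 W/m²
Total = 0.7714 + 11.56 + 0.07235 = 12.40 W/m².

12.4 W/m²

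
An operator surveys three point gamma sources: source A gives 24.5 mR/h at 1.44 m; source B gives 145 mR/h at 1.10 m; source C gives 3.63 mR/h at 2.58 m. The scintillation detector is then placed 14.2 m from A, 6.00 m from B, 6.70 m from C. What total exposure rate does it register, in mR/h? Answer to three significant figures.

5.66 mR/h

Each source contributes Iᵢ·(dᵢ/rᵢ)²; contributions add.
A: 24.5 × (1.44/14.2)² = 0.2520 mR/h
B: 145 × (1.10/6.00)² = 4.874 mR/h
C: 3.63 × (2.58/6.70)² = 0.5383 mR/h
Total = 0.2520 + 4.874 + 0.5383 = 5.664 mR/h.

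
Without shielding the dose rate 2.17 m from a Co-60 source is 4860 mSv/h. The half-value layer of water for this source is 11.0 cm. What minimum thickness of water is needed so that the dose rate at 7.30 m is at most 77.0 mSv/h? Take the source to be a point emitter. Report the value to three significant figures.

At 7.30 m, distance alone gives (2.17/7.30)² = 0.08836, so 4860 × 0.08836 = 429.4 mSv/h.
Further attenuation needed: 429.4/77.0 = 5.577.
n = log₂(5.577) = 2.479 half-value layers.
Thickness = 2.479 × 11.0 cm = 27.27 cm.

27.3 cm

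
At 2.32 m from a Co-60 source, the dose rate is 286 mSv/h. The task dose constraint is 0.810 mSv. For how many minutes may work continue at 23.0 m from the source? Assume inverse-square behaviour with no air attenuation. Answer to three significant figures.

16.7 min

Since intensity falls as 1/r², rate at 23.0 m:
(2.32/23.0)² = 0.01017, so 286 × 0.01017 = 2.909 mSv/h.
Stay time = 0.810 mSv ÷ 2.909 mSv/h = 0.2784 h = 16.70 min.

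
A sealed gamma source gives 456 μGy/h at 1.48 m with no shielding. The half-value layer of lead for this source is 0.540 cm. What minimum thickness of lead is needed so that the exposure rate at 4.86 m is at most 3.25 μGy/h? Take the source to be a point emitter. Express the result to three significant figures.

At 4.86 m, distance alone gives (1.48/4.86)² = 0.09274, so 456 × 0.09274 = 42.29 μGy/h.
Further attenuation needed: 42.29/3.25 = 13.01.
n = log₂(13.01) = 3.702 half-value layers.
Thickness = 3.702 × 0.540 cm = 1.999 cm.

2.00 cm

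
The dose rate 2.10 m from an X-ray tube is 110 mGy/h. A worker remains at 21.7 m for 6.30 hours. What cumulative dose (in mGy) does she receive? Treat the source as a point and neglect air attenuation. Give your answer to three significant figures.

By the inverse-square law, rate at 21.7 m:
(2.10/21.7)² = 0.009365, so 110 × 0.009365 = 1.030 mGy/h.
Dose = rate × time = 1.030 mGy/h × 6.300 h = 6.489 mGy.

6.49 mGy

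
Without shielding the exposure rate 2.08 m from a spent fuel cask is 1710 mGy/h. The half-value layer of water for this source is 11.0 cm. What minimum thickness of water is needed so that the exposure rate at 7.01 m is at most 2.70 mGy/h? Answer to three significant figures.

At 7.01 m, distance alone gives (2.08/7.01)² = 0.08804, so 1710 × 0.08804 = 150.5 mGy/h.
Further attenuation needed: 150.5/2.70 = 55.74.
n = log₂(55.74) = 5.801 half-value layers.
Thickness = 5.801 × 11.0 cm = 63.81 cm.

63.8 cm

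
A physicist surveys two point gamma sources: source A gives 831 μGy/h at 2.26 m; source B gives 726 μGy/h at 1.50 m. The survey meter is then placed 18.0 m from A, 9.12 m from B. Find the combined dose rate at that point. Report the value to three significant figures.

32.7 μGy/h

Each source contributes Iᵢ·(dᵢ/rᵢ)²; contributions add.
A: 831 × (2.26/18.0)² = 13.10 μGy/h
B: 726 × (1.50/9.12)² = 19.64 μGy/h
Total = 13.10 + 19.64 = 32.74 μGy/h.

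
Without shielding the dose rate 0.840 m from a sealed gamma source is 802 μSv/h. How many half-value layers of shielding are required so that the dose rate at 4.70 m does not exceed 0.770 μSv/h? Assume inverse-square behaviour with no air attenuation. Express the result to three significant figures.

At 4.70 m, distance alone gives 802 × (0.840/4.70)² = 802 × 0.03194 = 25.62 μSv/h.
Further attenuation needed: 25.62/0.770 = 33.27.
n = log₂(33.27) = 5.056 half-value layers.

5.06 half-value layers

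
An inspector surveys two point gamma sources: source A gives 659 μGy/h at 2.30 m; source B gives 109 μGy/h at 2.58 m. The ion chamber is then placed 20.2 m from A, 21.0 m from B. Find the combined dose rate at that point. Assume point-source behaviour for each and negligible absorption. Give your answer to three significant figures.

10.2 μGy/h

By superposition, sum each source's inverse-square contribution:
A: 659 × (2.30/20.2)² = 8.544 μGy/h
B: 109 × (2.58/21.0)² = 1.645 μGy/h
Total = 8.544 + 1.645 = 10.19 μGy/h.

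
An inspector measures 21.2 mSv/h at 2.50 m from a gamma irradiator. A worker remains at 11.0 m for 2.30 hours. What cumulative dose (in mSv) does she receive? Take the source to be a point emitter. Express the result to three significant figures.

2.52 mSv

By the inverse-square law, rate at 11.0 m:
21.2 × (2.50/11.0)² = 21.2 × 0.05165 = 1.095 mSv/h.
Dose = rate × time = 1.095 mSv/h × 2.300 h = 2.518 mSv.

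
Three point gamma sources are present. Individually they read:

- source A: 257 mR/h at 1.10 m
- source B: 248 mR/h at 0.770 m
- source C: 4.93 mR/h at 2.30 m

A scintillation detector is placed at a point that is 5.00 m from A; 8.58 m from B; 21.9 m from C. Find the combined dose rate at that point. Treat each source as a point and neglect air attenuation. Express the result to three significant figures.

By superposition, sum each source's inverse-square contribution:
A: 257 × (1.10/5.00)² = 12.44 mR/h
B: 248 × (0.770/8.58)² = 1.997 mR/h
C: 4.93 × (2.30/21.9)² = 0.05438 mR/h
Total = 12.44 + 1.997 + 0.05438 = 14.49 mR/h.

14.5 mR/h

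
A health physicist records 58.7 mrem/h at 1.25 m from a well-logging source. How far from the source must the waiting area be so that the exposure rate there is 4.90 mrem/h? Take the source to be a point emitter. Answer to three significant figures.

4.33 m

Since intensity falls as 1/r², d₂ = d₁·√(I₁/I₂).
I₁/I₂ = 58.7/4.90 = 11.98, so d₂ = 1.25 × √11.98 = 4.327 m.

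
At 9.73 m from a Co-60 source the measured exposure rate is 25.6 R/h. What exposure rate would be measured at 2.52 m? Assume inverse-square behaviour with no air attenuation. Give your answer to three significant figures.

By the inverse-square law, scaling from 9.73 m to 2.52 m:
25.6 × (9.73/2.52)² = 25.6 × 14.91 = 381.7 R/h.

382 R/h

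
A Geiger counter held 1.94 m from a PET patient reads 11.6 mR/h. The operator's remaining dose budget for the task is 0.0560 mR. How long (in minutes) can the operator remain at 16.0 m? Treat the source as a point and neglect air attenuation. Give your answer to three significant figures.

19.7 min

Intensity scales as (d₁/d₂)², so rate at 16.0 m:
(1.94/16.0)² = 0.01470, so 11.6 × 0.01470 = 0.1705 mR/h.
Stay time = 0.0560 mR ÷ 0.1705 mR/h = 0.3284 h = 19.70 min.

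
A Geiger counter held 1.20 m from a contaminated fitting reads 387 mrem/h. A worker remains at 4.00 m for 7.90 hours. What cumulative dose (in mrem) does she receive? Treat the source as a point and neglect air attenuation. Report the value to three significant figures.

Using I₁d₁² = I₂d₂², rate at 4.00 m:
387 × (1.20/4.00)² = 387 × 0.09000 = 34.83 mrem/h.
Dose = rate × time = 34.83 mrem/h × 7.900 h = 275.2 mrem.

275 mrem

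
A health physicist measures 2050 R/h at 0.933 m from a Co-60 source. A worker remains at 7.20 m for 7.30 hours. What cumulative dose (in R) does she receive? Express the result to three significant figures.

251 R

Since intensity falls as 1/r², rate at 7.20 m:
2050 × (0.933/7.20)² = 2050 × 0.01679 = 34.42 R/h.
Dose = rate × time = 34.42 R/h × 7.300 h = 251.3 R.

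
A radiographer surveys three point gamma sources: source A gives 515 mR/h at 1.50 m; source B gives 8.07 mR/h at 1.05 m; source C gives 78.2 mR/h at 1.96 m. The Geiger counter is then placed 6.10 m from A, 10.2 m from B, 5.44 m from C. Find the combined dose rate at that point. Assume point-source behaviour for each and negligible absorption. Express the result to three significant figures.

41.4 mR/h

By superposition, sum each source's inverse-square contribution:
A: 515 × (1.50/6.10)² = 31.14 mR/h
B: 8.07 × (1.05/10.2)² = 0.08552 mR/h
C: 78.2 × (1.96/5.44)² = 10.15 mR/h
Total = 31.14 + 0.08552 + 10.15 = 41.38 mR/h.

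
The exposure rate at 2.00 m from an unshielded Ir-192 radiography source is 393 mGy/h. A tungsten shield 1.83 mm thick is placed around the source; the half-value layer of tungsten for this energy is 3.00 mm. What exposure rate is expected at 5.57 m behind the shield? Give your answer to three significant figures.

33.2 mGy/h

Distance alone: (2.00/5.57)² = 0.1289, so 393 × 0.1289 = 50.66 mGy/h.
Shield: 1.83/3.00 = 0.6100 half-value layers → attenuation 2^(−0.6100) = 0.6552.
Combined: 50.66 × 0.6552 = 33.19 mGy/h.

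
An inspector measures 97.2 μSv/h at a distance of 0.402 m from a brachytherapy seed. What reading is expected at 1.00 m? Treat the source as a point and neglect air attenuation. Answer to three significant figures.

15.7 μSv/h

Using I₁d₁² = I₂d₂², the rate at 1.00 m is
(0.402/1.00)² = 0.1616, so 97.2 × 0.1616 = 15.71 μSv/h.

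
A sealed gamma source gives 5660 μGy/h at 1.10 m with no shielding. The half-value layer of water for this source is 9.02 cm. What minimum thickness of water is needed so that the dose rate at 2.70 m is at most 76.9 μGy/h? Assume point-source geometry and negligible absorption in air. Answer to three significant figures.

32.6 cm

At 2.70 m, distance alone gives 5660 × (1.10/2.70)² = 5660 × 0.1660 = 939.6 μGy/h.
Further attenuation needed: 939.6/76.9 = 12.22.
n = log₂(12.22) = 3.611 half-value layers.
Thickness = 3.611 × 9.02 cm = 32.57 cm.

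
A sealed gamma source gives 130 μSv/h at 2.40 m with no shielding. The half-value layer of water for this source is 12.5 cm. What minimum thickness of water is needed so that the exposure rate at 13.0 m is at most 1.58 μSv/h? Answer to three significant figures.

At 13.0 m, distance alone gives (2.40/13.0)² = 0.03408, so 130 × 0.03408 = 4.430 μSv/h.
Further attenuation needed: 4.430/1.58 = 2.804.
n = log₂(2.804) = 1.487 half-value layers.
Thickness = 1.487 × 12.5 cm = 18.59 cm.

18.6 cm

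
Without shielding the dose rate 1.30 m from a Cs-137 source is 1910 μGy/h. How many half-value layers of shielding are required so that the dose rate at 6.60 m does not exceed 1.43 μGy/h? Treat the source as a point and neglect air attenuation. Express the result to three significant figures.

5.70 half-value layers

At 6.60 m, distance alone gives (1.30/6.60)² = 0.03880, so 1910 × 0.03880 = 74.11 μGy/h.
Further attenuation needed: 74.11/1.43 = 51.83.
n = log₂(51.83) = 5.696 half-value layers.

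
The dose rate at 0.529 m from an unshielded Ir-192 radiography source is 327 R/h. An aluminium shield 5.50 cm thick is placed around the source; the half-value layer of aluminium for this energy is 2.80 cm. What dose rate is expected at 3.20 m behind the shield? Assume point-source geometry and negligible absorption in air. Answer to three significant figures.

Distance alone: (0.529/3.20)² = 0.02733, so 327 × 0.02733 = 8.937 R/h.
Shield: 5.50/2.80 = 1.964 half-value layers → attenuation 2^(−1.964) = 0.2563.
Combined: 8.937 × 0.2563 = 2.291 R/h.

2.29 R/h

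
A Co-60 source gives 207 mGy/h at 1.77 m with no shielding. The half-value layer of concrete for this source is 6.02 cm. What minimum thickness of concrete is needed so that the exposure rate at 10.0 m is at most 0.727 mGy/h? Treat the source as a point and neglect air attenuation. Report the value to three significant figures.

At 10.0 m, distance alone gives 207 × (1.77/10.0)² = 207 × 0.03133 = 6.485 mGy/h.
Further attenuation needed: 6.485/0.727 = 8.920.
n = log₂(8.920) = 3.157 half-value layers.
Thickness = 3.157 × 6.02 cm = 19.01 cm.

19.0 cm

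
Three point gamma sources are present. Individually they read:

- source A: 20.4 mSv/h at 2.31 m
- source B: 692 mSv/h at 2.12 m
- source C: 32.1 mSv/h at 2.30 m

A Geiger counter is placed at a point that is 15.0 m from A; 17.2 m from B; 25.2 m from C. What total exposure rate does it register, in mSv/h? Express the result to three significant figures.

Each source contributes Iᵢ·(dᵢ/rᵢ)²; contributions add.
A: 20.4 × (2.31/15.0)² = 0.4838 mSv/h
B: 692 × (2.12/17.2)² = 10.51 mSv/h
C: 32.1 × (2.30/25.2)² = 0.2674 mSv/h
Total = 0.4838 + 10.51 + 0.2674 = 11.26 mSv/h.

11.3 mSv/h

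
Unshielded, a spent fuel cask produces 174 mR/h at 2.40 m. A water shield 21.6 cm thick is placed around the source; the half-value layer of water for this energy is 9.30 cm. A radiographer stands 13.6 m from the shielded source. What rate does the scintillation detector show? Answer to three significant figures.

1.08 mR/h

Distance alone: (2.40/13.6)² = 0.03114, so 174 × 0.03114 = 5.418 mR/h.
Shield: 21.6/9.30 = 2.323 half-value layers → attenuation 2^(−2.323) = 0.1999.
Combined: 5.418 × 0.1999 = 1.083 mR/h.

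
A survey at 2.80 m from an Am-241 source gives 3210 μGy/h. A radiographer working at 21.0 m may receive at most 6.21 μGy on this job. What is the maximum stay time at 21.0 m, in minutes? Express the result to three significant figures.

6.53 min

Applying the 1/r² law, rate at 21.0 m:
(2.80/21.0)² = 0.01778, so 3210 × 0.01778 = 57.07 μGy/h.
Stay time = 6.21 μGy ÷ 57.07 μGy/h = 0.1088 h = 6.528 min.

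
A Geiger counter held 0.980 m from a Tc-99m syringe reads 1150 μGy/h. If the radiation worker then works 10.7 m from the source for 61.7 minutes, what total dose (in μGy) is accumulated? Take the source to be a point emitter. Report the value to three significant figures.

9.92 μGy

Using I₁d₁² = I₂d₂², rate at 10.7 m:
1150 × (0.980/10.7)² = 1150 × 0.008389 = 9.647 μGy/h.
Dose = rate × time = 9.647 μGy/h × 1.028 h = 9.917 μGy.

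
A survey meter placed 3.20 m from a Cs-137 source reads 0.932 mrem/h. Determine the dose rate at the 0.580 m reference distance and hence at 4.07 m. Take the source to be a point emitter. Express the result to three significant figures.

28.4 mrem/h; 0.576 mrem/h

By the inverse-square law,
At 0.580 m: 0.932 × (3.20/0.580)² = 0.932 × 30.44 = 28.37 mrem/h
At 4.07 m: (0.580/4.07)² = 0.02031, so 28.37 × 0.02031 = 0.5762 mrem/h.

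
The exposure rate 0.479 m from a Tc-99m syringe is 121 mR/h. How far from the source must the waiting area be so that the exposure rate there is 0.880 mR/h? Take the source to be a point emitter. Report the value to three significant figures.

5.62 m

Applying the 1/r² law, d₂ = d₁·√(I₁/I₂).
I₁/I₂ = 121/0.880 = 137.5, so d₂ = 0.479 × √137.5 = 5.617 m.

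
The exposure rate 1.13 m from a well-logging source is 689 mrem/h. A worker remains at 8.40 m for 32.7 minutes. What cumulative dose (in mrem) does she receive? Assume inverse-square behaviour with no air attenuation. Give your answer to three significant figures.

6.80 mrem

Applying the 1/r² law, rate at 8.40 m:
689 × (1.13/8.40)² = 689 × 0.01810 = 12.47 mrem/h.
Dose = rate × time = 12.47 mrem/h × 0.5450 h = 6.796 mrem.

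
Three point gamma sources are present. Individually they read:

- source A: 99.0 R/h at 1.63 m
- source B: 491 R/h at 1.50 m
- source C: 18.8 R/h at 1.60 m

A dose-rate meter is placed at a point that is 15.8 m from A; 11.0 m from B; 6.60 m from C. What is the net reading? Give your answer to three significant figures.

Each source contributes Iᵢ·(dᵢ/rᵢ)²; contributions add.
A: 99.0 × (1.63/15.8)² = 1.054 R/h
B: 491 × (1.50/11.0)² = 9.130 R/h
C: 18.8 × (1.60/6.60)² = 1.105 R/h
Total = 1.054 + 9.130 + 1.105 = 11.29 R/h.

11.3 R/h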